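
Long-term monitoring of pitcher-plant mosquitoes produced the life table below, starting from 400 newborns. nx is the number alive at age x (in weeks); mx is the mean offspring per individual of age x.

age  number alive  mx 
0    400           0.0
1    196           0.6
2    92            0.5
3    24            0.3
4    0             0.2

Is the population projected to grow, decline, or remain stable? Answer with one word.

lx = nx/n0 = nx/400: 1, 0.49, 0.23, 0.06, 0
R0 = Σ lx·mx = 0 + 0.294 + 0.115 + 0.018 + 0 = 0.427
R0 < 1, so the population is declining.

declining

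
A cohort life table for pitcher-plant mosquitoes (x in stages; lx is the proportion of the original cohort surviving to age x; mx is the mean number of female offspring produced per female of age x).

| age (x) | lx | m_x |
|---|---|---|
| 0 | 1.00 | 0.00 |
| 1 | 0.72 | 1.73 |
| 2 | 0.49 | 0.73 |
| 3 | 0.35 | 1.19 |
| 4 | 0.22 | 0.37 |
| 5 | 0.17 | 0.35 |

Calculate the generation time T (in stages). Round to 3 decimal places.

lx·mx: 0, 1.2456, 0.3577, 0.4165, 0.0814, 0.0595 → R0 = 2.1607
x·lx·mx: 0, 1.2456, 0.7154, 1.2495, 0.3256, 0.2975 → Σ = 3.8336
T = 3.8336 / 2.1607 = 1.77424… → 1.774

1.774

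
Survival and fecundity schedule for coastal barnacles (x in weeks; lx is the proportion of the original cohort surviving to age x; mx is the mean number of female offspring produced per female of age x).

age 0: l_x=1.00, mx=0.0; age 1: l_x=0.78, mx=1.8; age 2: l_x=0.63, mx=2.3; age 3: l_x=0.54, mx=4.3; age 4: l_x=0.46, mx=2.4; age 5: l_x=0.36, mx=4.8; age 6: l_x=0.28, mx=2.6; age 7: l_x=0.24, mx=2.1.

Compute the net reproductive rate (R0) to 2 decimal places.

9.24

lx·mx by age: 0, 1.404, 1.449, 2.322, 1.104, 1.728, 0.728, 0.504
R0 = Σ lx·mx = 9.239 → 9.24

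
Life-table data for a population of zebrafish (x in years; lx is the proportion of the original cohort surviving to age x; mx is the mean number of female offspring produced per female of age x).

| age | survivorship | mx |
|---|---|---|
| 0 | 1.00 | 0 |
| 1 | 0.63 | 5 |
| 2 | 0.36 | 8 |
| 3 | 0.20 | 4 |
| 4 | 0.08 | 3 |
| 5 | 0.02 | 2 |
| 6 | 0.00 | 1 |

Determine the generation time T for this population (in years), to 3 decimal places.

lx·mx: 0, 3.15, 2.88, 0.8, 0.24, 0.04, 0 → R0 = 7.11
x·lx·mx: 0, 3.15, 5.76, 2.4, 0.96, 0.2, 0 → Σ = 12.47
T = 12.47 / 7.11 = 1.753868… → 1.754

1.754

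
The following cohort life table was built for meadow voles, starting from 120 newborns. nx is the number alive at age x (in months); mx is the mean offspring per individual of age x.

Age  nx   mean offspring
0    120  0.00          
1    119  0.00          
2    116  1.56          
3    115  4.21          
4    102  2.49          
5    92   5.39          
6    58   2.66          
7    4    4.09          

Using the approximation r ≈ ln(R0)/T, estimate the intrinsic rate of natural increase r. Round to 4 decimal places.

lx = nx/n0 = nx/120: 1, 0.99167…, 0.96667…, 0.95833…, 0.85, 0.76667…, 0.48333…, 0.03333…
R0 = Σ lx·mx = 0 + 0 + 1.508… + 4.03458… + 2.1165 + 4.13233… + 1.28567… + 0.13633… = 13.213417…
Σ x·lx·mx = 52.91575…; T = 52.91575…/13.213417… = 4.0047…
r ≈ ln(R0)/T = ln(13.213417…)/4.0047… = 0.644551… → 0.6446

0.6446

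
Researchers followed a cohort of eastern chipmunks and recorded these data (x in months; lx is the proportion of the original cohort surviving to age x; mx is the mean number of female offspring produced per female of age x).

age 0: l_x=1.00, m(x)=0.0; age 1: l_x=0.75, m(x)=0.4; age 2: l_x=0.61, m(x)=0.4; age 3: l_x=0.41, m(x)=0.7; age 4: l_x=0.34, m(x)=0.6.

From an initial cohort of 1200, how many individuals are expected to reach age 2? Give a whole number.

732

Expected survivors = N0 · l_2 = 1200 × 0.61 = 732 → 732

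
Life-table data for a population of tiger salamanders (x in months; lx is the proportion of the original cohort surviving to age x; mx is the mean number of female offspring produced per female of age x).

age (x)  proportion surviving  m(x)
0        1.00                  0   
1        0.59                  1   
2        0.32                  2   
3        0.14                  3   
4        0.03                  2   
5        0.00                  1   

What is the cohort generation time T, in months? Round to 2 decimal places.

1.97

lx·mx: 0, 0.59, 0.64, 0.42, 0.06, 0 → R0 = 1.71
x·lx·mx: 0, 0.59, 1.28, 1.26, 0.24, 0 → Σ = 3.37
T = 3.37 / 1.71 = 1.97076… → 1.97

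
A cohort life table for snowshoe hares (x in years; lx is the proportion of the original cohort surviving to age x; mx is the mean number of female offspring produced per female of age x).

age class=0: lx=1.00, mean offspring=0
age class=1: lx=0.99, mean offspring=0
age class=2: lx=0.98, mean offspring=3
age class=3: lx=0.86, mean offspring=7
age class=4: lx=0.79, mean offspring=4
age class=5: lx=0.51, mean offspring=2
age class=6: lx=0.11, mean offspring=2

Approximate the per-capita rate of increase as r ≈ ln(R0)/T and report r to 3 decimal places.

R0 = Σ lx·mx = 0 + 0 + 2.94 + 6.02 + 3.16 + 1.02 + 0.22 = 13.36
Σ x·lx·mx = 43; T = 43/13.36 = 3.21856…
r ≈ ln(R0)/T = ln(13.36)/3.21856… = 0.80541… → 0.805

0.805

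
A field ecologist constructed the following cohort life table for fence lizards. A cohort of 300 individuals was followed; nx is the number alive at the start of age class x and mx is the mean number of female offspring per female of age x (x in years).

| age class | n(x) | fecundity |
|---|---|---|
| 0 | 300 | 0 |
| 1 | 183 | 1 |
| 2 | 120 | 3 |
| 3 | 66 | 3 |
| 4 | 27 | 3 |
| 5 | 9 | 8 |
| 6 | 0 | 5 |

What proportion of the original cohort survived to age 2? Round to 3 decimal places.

0.400

l_2 = n_2/n_0 = 120/300 = 0.4 → 0.400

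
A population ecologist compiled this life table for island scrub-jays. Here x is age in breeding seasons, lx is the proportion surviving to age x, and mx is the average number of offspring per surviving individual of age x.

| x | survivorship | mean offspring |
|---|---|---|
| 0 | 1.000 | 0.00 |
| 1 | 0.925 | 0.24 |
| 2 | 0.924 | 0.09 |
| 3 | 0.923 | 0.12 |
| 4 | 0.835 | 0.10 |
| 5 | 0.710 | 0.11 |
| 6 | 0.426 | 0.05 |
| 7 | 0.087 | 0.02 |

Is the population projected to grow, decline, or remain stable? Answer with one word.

declining

R0 = Σ lx·mx = 0 + 0.222 + 0.08316 + 0.11076 + 0.0835 + 0.0781 + 0.0213 + 0.00174 = 0.60056
R0 < 1, so the population is declining.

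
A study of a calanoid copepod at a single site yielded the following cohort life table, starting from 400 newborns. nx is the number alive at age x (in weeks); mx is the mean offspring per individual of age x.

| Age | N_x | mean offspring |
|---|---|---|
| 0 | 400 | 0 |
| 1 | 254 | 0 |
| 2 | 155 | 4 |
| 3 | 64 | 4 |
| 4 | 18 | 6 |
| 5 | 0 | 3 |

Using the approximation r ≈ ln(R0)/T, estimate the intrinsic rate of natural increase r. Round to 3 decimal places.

0.363

lx = nx/n0 = nx/400: 1, 0.635, 0.3875, 0.16, 0.045, 0
R0 = Σ lx·mx = 0 + 0 + 1.55 + 0.64 + 0.27 + 0 = 2.46
Σ x·lx·mx = 6.1; T = 6.1/2.46 = 2.47967…
r ≈ ln(R0)/T = ln(2.46)/2.47967… = 0.36302… → 0.363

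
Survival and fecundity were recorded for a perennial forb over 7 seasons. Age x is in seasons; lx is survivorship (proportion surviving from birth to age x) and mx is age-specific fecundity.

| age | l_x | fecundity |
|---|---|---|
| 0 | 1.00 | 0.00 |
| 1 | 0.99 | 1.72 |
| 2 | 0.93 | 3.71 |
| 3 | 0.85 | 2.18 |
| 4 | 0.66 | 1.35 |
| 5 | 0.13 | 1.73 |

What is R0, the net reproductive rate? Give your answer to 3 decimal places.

8.122

lx·mx by age: 0, 1.7028, 3.4503, 1.853, 0.891, 0.2249
R0 = Σ lx·mx = 8.122 → 8.122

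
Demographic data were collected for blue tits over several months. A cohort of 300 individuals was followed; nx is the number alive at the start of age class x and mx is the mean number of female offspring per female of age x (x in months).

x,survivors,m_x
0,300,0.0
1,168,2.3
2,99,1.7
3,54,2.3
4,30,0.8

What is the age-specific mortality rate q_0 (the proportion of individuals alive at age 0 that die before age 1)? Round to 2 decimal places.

lx = nx/n0 = nx/300: 1, 0.56, 0.33, 0.18, 0.1
q_0 = (l_0 − l_1) / l_0 = (1 − 0.56) / 1
     = 0.44 / 1 = 0.44 → 0.44

0.44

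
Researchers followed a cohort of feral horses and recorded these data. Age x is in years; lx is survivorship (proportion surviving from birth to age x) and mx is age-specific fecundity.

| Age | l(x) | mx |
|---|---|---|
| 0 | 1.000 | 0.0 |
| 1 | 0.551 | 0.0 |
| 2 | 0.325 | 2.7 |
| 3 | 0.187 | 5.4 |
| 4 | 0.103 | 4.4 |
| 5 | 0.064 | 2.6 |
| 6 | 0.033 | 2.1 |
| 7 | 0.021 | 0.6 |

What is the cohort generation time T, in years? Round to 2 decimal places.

lx·mx: 0, 0, 0.8775, 1.0098, 0.4532, 0.1664, 0.0693, 0.0126 → R0 = 2.5888
x·lx·mx: 0, 0, 1.755, 3.0294, 1.8128, 0.832, 0.4158, 0.0882 → Σ = 7.9332
T = 7.9332 / 2.5888 = 3.064431… → 3.06

3.06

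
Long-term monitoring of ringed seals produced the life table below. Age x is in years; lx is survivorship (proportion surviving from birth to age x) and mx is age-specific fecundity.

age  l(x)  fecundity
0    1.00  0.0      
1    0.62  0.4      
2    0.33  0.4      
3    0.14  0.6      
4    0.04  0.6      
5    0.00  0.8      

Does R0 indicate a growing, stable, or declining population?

declining

R0 = Σ lx·mx = 0 + 0.248 + 0.132 + 0.084 + 0.024 + 0 = 0.488
R0 < 1, so the population is declining.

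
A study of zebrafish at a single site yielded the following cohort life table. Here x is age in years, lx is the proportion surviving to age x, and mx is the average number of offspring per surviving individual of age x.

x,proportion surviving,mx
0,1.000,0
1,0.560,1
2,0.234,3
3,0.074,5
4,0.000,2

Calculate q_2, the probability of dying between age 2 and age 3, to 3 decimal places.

0.684

q_2 = (l_2 − l_3) / l_2 = (0.234 − 0.074) / 0.234
     = 0.16 / 0.234 = 0.683761… → 0.684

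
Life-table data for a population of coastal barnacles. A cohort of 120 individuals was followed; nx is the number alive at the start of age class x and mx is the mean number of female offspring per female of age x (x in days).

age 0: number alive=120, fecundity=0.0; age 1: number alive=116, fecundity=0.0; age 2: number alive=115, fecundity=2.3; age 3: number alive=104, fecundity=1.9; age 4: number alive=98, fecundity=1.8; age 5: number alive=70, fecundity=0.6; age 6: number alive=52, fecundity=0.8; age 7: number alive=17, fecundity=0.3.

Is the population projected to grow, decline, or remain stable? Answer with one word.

growing

lx = nx/n0 = nx/120: 1, 0.96667…, 0.95833…, 0.86667…, 0.81667…, 0.58333…, 0.43333…, 0.14167…
R0 = Σ lx·mx = 0 + 0 + 2.204167… + 1.646667… + 1.47… + 0.35… + 0.346667… + 0.0425… = 6.06…
R0 > 1, so the population is growing.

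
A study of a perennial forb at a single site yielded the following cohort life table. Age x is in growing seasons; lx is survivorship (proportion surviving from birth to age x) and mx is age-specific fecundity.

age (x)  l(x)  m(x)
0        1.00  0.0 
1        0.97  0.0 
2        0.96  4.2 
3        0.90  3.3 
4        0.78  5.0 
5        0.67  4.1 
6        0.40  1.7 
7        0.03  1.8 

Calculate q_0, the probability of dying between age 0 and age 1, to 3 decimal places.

0.030

q_0 = (l_0 − l_1) / l_0 = (1 − 0.97) / 1
     = 0.03 / 1 = 0.03 → 0.030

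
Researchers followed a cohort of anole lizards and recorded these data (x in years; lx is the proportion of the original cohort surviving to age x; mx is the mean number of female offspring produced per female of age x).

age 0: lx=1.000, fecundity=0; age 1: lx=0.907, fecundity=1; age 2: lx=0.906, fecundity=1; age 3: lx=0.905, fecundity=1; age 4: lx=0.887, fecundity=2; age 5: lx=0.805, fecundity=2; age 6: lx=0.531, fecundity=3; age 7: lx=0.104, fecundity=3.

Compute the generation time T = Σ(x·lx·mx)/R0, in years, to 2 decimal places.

4.04

lx·mx: 0, 0.907, 0.906, 0.905, 1.774, 1.61, 1.593, 0.312 → R0 = 8.007
x·lx·mx: 0, 0.907, 1.812, 2.715, 7.096, 8.05, 9.558, 2.184 → Σ = 32.322
T = 32.322 / 8.007 = 4.036718… → 4.04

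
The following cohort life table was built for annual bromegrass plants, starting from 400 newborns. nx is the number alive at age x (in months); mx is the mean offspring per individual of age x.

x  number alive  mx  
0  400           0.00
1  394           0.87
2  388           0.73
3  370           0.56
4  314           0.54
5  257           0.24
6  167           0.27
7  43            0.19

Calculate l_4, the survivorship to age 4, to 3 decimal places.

l_4 = n_4/n_0 = 314/400 = 0.785 → 0.785

0.785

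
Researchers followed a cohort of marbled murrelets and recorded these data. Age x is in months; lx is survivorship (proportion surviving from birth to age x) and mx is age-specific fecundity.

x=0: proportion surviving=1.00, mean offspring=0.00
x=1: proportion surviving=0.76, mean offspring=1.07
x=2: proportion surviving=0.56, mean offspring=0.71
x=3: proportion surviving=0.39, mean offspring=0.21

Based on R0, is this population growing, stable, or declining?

growing

R0 = Σ lx·mx = 0 + 0.8132 + 0.3976 + 0.0819 = 1.2927
R0 > 1, so the population is growing.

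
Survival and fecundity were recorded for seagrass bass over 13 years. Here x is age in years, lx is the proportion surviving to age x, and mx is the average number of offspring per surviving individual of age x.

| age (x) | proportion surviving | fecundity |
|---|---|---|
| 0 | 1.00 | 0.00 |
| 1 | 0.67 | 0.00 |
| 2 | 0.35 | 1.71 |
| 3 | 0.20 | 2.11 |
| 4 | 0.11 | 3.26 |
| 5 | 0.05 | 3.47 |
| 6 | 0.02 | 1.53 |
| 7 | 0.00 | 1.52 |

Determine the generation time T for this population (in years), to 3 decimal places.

lx·mx: 0, 0, 0.5985, 0.422, 0.3586, 0.1735, 0.0306, 0 → R0 = 1.5832
x·lx·mx: 0, 0, 1.197, 1.266, 1.4344, 0.8675, 0.1836, 0 → Σ = 4.9485
T = 4.9485 / 1.5832 = 3.125632… → 3.126

3.126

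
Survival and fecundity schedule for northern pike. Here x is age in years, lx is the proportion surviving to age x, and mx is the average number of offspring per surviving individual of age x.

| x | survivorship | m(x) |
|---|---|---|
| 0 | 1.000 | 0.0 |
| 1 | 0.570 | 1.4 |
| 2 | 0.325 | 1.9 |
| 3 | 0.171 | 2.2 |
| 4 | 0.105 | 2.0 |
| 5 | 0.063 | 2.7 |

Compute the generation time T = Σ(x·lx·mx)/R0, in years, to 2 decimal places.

2.23

lx·mx: 0, 0.798, 0.6175, 0.3762, 0.21, 0.1701 → R0 = 2.1718
x·lx·mx: 0, 0.798, 1.235, 1.1286, 0.84, 0.8505 → Σ = 4.8521
T = 4.8521 / 2.1718 = 2.234138… → 2.23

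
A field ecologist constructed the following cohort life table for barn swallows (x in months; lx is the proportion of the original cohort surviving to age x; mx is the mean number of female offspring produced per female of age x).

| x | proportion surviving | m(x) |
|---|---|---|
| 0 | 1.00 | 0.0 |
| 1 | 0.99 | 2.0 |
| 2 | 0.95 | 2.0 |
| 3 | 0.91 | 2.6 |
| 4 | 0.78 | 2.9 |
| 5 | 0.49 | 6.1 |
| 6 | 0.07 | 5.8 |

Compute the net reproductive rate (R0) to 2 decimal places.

lx·mx by age: 0, 1.98, 1.9, 2.366, 2.262, 2.989, 0.406
R0 = Σ lx·mx = 11.903 → 11.90

11.90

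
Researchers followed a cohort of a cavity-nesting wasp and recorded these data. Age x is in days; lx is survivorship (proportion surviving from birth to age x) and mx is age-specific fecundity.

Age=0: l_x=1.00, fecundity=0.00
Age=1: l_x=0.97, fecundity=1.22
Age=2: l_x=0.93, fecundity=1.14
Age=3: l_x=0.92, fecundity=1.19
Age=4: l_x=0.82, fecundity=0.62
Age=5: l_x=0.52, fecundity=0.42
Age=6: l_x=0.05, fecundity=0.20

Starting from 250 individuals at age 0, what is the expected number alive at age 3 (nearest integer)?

230

Expected survivors = N0 · l_3 = 250 × 0.92 = 230 → 230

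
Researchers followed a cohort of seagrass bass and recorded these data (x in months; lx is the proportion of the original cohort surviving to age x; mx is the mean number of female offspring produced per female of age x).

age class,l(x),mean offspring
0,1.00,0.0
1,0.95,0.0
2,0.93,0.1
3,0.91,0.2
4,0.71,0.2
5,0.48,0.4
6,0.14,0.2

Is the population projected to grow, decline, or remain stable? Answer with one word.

R0 = Σ lx·mx = 0 + 0 + 0.093 + 0.182 + 0.142 + 0.192 + 0.028 = 0.637
R0 < 1, so the population is declining.

declining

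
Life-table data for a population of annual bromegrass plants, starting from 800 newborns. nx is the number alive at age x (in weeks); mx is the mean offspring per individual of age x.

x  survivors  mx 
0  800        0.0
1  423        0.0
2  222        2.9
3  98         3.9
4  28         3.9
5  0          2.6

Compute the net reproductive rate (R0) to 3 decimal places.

lx = nx/n0 = nx/800: 1, 0.52875, 0.2775, 0.1225, 0.035, 0
lx·mx by age: 0, 0, 0.80475, 0.47775, 0.1365, 0
R0 = Σ lx·mx = 1.419 → 1.419

1.419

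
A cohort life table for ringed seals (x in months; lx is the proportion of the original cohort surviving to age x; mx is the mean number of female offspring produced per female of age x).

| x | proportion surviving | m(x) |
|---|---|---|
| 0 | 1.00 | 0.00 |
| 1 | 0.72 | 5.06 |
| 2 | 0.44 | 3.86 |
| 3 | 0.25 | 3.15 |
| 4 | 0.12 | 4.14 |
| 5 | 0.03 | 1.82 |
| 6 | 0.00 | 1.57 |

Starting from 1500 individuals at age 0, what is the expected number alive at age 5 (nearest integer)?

Expected survivors = N0 · l_5 = 1500 × 0.03 = 45 → 45

45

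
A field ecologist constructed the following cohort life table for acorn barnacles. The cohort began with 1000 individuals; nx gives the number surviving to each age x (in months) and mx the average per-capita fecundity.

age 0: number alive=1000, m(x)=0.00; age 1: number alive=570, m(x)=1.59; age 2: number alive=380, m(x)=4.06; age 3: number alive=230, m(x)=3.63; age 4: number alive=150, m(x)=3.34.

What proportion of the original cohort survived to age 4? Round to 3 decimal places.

l_4 = n_4/n_0 = 150/1000 = 0.15 → 0.150

0.150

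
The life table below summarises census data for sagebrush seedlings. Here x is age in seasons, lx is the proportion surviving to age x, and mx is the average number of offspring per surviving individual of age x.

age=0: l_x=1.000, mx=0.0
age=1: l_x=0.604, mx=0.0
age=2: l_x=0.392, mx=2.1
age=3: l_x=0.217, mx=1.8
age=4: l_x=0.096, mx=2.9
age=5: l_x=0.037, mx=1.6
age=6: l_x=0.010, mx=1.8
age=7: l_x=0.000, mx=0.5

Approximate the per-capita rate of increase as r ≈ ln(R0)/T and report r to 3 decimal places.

R0 = Σ lx·mx = 0 + 0 + 0.8232 + 0.3906 + 0.2784 + 0.0592 + 0.018 + 0 = 1.5694
Σ x·lx·mx = 4.3358; T = 4.3358/1.5694 = 2.76271…
r ≈ ln(R0)/T = ln(1.5694)/2.76271… = 0.16313… → 0.163

0.163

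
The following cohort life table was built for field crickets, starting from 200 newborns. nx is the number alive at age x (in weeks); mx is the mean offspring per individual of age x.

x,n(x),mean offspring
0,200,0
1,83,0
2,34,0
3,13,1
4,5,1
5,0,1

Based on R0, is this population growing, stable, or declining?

declining

lx = nx/n0 = nx/200: 1, 0.415, 0.17, 0.065, 0.025, 0
R0 = Σ lx·mx = 0 + 0 + 0 + 0.065 + 0.025 + 0 = 0.09
R0 < 1, so the population is declining.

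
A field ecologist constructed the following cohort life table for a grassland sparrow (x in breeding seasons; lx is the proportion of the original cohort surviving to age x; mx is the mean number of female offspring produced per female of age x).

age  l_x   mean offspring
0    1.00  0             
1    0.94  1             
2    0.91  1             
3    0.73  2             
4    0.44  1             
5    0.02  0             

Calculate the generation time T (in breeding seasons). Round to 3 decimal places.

2.373

lx·mx: 0, 0.94, 0.91, 1.46, 0.44, 0 → R0 = 3.75
x·lx·mx: 0, 0.94, 1.82, 4.38, 1.76, 0 → Σ = 8.9
T = 8.9 / 3.75 = 2.373333… → 2.373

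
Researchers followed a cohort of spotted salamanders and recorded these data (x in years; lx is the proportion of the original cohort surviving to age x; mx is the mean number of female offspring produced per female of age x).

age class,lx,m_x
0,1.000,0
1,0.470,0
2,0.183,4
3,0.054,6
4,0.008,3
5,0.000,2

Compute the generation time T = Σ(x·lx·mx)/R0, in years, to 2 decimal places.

lx·mx: 0, 0, 0.732, 0.324, 0.024, 0 → R0 = 1.08
x·lx·mx: 0, 0, 1.464, 0.972, 0.096, 0 → Σ = 2.532
T = 2.532 / 1.08 = 2.344444… → 2.34

2.34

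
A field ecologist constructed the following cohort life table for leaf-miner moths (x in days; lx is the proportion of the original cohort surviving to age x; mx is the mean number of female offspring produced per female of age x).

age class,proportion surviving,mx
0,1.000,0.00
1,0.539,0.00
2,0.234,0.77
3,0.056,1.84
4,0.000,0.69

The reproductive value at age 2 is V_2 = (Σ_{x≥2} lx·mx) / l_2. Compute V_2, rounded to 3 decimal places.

lx·mx for x ≥ 2: 0.18018, 0.10304, 0 → sum = 0.28322
V_2 = 0.28322 / l_2 = 0.28322 / 0.234 = 1.210342… → 1.210

1.210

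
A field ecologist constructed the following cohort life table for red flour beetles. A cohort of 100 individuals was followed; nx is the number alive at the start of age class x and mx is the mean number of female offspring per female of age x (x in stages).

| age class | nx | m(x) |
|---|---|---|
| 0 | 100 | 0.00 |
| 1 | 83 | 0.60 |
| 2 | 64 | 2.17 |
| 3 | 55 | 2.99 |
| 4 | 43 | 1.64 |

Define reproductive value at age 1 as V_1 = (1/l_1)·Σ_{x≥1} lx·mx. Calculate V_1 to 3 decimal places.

lx = nx/n0 = nx/100: 1, 0.83, 0.64, 0.55, 0.43
lx·mx for x ≥ 1: 0.498, 1.3888, 1.6445, 0.7052 → sum = 4.2365
V_1 = 4.2365 / l_1 = 4.2365 / 0.83 = 5.104217… → 5.104

5.104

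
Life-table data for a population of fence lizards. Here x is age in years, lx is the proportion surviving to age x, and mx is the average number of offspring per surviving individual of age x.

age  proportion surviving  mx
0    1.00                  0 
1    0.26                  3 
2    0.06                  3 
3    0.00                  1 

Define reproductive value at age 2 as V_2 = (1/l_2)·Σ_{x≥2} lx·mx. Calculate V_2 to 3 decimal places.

3.000

lx·mx for x ≥ 2: 0.18, 0 → sum = 0.18
V_2 = 0.18 / l_2 = 0.18 / 0.06 = 3 → 3.000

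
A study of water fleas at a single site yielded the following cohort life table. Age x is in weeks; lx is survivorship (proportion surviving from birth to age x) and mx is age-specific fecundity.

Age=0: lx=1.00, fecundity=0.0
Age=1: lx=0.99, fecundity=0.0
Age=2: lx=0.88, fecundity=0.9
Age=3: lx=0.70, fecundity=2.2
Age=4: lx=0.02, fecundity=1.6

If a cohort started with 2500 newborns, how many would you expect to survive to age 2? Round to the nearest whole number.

Expected survivors = N0 · l_2 = 2500 × 0.88 = 2200 → 2200

2200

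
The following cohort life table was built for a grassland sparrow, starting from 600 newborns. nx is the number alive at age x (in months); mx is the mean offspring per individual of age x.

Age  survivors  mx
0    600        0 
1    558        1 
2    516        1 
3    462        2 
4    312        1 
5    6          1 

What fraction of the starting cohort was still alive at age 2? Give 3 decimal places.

0.860

l_2 = n_2/n_0 = 516/600 = 0.86 → 0.860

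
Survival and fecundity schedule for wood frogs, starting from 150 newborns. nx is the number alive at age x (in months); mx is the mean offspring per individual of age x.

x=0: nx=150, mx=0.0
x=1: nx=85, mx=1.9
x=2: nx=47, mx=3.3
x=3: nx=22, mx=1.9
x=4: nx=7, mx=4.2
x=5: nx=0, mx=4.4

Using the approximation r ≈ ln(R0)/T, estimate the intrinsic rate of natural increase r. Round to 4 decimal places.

lx = nx/n0 = nx/150: 1, 0.56667…, 0.31333…, 0.14667…, 0.04667…, 0
R0 = Σ lx·mx = 0 + 1.07667… + 1.034… + 0.27867… + 0.196… + 0 = 2.585333…
Σ x·lx·mx = 4.764667…; T = 4.764667…/2.585333… = 1.84296…
r ≈ ln(R0)/T = ln(2.585333…)/1.84296… = 0.515396… → 0.5154

0.5154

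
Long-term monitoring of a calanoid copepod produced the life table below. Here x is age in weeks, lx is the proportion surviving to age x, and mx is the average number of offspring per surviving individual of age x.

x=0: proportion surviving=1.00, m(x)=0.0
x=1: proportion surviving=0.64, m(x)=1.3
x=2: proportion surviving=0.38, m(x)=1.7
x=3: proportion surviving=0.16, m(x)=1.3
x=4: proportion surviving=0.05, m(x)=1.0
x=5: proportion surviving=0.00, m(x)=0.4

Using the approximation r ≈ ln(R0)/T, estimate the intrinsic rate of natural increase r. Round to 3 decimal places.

0.325

R0 = Σ lx·mx = 0 + 0.832 + 0.646 + 0.208 + 0.05 + 0 = 1.736
Σ x·lx·mx = 2.948; T = 2.948/1.736 = 1.69816…
r ≈ ln(R0)/T = ln(1.736)/1.69816… = 0.32481… → 0.325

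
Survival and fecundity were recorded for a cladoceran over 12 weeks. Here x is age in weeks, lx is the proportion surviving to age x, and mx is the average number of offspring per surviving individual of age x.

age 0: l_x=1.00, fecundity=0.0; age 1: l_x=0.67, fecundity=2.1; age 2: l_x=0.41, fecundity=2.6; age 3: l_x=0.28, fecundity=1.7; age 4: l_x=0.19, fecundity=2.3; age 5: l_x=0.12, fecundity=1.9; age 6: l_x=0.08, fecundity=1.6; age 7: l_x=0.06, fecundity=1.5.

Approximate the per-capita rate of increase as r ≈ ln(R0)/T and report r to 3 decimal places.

0.556

R0 = Σ lx·mx = 0 + 1.407 + 1.066 + 0.476 + 0.437 + 0.228 + 0.128 + 0.09 = 3.832
Σ x·lx·mx = 9.253; T = 9.253/3.832 = 2.41467…
r ≈ ln(R0)/T = ln(3.832)/2.41467… = 0.55634… → 0.556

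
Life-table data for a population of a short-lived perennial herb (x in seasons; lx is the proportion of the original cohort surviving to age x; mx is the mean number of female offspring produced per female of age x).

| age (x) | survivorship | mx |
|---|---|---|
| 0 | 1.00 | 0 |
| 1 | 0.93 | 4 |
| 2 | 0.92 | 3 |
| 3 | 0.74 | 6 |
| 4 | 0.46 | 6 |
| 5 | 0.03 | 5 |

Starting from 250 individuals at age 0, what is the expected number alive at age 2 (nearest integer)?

230

Expected survivors = N0 · l_2 = 250 × 0.92 = 230 → 230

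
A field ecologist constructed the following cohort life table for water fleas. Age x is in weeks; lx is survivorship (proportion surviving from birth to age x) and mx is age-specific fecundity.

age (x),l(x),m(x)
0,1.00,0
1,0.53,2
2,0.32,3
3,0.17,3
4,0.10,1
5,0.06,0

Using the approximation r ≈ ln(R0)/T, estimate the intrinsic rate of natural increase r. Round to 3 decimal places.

R0 = Σ lx·mx = 0 + 1.06 + 0.96 + 0.51 + 0.1 + 0 = 2.63
Σ x·lx·mx = 4.91; T = 4.91/2.63 = 1.86692…
r ≈ ln(R0)/T = ln(2.63)/1.86692… = 0.51796… → 0.518

0.518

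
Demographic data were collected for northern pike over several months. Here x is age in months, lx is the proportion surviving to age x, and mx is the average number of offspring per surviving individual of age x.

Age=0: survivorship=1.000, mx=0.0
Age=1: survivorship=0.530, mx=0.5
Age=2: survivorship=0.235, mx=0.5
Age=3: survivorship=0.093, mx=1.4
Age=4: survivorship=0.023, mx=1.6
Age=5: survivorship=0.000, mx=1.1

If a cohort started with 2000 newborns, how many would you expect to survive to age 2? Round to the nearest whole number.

470

Expected survivors = N0 · l_2 = 2000 × 0.235 = 470 → 470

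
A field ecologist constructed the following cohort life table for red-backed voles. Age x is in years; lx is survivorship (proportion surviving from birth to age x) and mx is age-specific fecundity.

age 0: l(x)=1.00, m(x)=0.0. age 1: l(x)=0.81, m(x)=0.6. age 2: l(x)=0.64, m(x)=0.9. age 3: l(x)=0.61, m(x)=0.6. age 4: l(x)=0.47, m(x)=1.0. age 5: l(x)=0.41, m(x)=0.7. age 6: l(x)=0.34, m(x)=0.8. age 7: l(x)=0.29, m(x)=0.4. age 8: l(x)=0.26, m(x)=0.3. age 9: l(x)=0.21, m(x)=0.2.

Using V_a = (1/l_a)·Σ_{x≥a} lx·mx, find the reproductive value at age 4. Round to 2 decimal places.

lx·mx for x ≥ 4: 0.47, 0.287, 0.272, 0.116, 0.078, 0.042 → sum = 1.265
V_4 = 1.265 / l_4 = 1.265 / 0.47 = 2.691489… → 2.69

2.69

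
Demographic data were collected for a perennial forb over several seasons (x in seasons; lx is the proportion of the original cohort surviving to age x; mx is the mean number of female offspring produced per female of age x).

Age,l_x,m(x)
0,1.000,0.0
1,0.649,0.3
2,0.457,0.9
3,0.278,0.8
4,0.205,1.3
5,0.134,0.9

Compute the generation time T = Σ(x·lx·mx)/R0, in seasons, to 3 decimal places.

lx·mx: 0, 0.1947, 0.4113, 0.2224, 0.2665, 0.1206 → R0 = 1.2155
x·lx·mx: 0, 0.1947, 0.8226, 0.6672, 1.066, 0.603 → Σ = 3.3535
T = 3.3535 / 1.2155 = 2.758947… → 2.759

2.759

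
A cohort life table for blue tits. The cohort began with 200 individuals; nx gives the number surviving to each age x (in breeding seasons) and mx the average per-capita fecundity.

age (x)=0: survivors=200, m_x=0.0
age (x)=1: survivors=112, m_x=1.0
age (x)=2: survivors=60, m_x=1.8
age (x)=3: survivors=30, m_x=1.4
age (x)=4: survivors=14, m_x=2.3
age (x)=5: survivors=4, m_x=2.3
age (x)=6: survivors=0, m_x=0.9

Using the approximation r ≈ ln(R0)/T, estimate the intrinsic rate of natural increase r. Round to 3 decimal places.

0.201

lx = nx/n0 = nx/200: 1, 0.56, 0.3, 0.15, 0.07, 0.02, 0
R0 = Σ lx·mx = 0 + 0.56 + 0.54 + 0.21 + 0.161 + 0.046 + 0 = 1.517
Σ x·lx·mx = 3.144; T = 3.144/1.517 = 2.07251…
r ≈ ln(R0)/T = ln(1.517)/2.07251… = 0.20108… → 0.201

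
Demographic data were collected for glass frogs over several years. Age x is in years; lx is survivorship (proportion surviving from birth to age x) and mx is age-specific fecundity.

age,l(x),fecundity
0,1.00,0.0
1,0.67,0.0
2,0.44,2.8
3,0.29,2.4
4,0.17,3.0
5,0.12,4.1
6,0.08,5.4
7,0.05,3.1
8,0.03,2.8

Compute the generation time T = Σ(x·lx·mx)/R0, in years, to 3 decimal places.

lx·mx: 0, 0, 1.232, 0.696, 0.51, 0.492, 0.432, 0.155, 0.084 → R0 = 3.601
x·lx·mx: 0, 0, 2.464, 2.088, 2.04, 2.46, 2.592, 1.085, 0.672 → Σ = 13.401
T = 13.401 / 3.601 = 3.721466… → 3.721

3.721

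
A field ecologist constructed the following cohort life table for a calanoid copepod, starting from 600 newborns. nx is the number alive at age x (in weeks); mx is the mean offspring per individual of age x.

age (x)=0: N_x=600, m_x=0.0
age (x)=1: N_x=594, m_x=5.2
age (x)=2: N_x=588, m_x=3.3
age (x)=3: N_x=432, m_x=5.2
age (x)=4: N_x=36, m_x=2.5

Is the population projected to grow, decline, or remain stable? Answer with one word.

growing

lx = nx/n0 = nx/600: 1, 0.99, 0.98, 0.72, 0.06
R0 = Σ lx·mx = 0 + 5.148 + 3.234 + 3.744 + 0.15 = 12.276
R0 > 1, so the population is growing.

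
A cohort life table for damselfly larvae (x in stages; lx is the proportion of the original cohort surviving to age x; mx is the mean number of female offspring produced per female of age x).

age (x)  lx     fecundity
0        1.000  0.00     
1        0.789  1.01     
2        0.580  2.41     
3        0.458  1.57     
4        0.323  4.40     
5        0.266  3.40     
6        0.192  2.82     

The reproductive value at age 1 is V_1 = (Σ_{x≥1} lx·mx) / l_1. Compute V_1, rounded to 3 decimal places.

7.327

lx·mx for x ≥ 1: 0.79689, 1.3978, 0.71906, 1.4212, 0.9044, 0.54144 → sum = 5.78079
V_1 = 5.78079 / l_1 = 5.78079 / 0.789 = 7.32673… → 7.327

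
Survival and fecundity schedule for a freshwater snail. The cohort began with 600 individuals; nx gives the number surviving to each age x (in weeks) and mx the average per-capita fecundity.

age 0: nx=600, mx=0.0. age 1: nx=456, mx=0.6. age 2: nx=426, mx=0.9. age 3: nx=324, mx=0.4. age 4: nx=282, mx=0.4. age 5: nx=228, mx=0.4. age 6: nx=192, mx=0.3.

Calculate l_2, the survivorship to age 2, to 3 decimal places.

l_2 = n_2/n_0 = 426/600 = 0.71 → 0.710

0.710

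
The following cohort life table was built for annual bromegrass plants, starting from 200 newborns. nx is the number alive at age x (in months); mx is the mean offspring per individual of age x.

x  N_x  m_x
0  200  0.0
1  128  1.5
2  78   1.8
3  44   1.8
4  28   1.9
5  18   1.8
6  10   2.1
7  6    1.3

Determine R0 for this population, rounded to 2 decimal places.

lx = nx/n0 = nx/200: 1, 0.64, 0.39, 0.22, 0.14, 0.09, 0.05, 0.03
lx·mx by age: 0, 0.96, 0.702, 0.396, 0.266, 0.162, 0.105, 0.039
R0 = Σ lx·mx = 2.63 → 2.63

2.63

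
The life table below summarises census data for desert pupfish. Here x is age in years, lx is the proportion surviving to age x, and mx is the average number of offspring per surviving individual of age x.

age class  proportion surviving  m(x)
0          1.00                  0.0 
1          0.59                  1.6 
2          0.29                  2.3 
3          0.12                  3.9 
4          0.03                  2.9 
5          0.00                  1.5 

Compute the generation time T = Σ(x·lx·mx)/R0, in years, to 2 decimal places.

1.86

lx·mx: 0, 0.944, 0.667, 0.468, 0.087, 0 → R0 = 2.166
x·lx·mx: 0, 0.944, 1.334, 1.404, 0.348, 0 → Σ = 4.03
T = 4.03 / 2.166 = 1.860572… → 1.86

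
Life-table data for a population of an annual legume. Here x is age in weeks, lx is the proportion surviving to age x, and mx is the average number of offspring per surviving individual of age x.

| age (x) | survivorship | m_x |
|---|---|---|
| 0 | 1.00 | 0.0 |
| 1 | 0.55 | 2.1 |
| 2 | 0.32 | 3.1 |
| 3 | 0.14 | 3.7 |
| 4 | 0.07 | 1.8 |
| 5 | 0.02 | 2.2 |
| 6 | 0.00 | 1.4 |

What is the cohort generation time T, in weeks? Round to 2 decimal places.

1.91

lx·mx: 0, 1.155, 0.992, 0.518, 0.126, 0.044, 0 → R0 = 2.835
x·lx·mx: 0, 1.155, 1.984, 1.554, 0.504, 0.22, 0 → Σ = 5.417
T = 5.417 / 2.835 = 1.910758… → 1.91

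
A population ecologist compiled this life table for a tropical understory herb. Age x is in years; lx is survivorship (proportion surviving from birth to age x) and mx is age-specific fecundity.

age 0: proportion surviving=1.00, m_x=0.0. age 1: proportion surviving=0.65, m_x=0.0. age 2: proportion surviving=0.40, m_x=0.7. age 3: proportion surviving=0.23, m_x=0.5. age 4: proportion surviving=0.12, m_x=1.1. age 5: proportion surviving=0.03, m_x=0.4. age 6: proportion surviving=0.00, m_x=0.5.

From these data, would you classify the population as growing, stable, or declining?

declining

R0 = Σ lx·mx = 0 + 0 + 0.28 + 0.115 + 0.132 + 0.012 + 0 = 0.539
R0 < 1, so the population is declining.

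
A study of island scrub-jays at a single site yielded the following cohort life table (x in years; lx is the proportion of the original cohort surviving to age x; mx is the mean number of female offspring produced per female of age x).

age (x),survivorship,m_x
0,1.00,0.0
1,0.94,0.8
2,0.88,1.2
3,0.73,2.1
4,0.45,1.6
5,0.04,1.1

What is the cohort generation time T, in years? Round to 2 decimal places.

2.57

lx·mx: 0, 0.752, 1.056, 1.533, 0.72, 0.044 → R0 = 4.105
x·lx·mx: 0, 0.752, 2.112, 4.599, 2.88, 0.22 → Σ = 10.563
T = 10.563 / 4.105 = 2.573203… → 2.57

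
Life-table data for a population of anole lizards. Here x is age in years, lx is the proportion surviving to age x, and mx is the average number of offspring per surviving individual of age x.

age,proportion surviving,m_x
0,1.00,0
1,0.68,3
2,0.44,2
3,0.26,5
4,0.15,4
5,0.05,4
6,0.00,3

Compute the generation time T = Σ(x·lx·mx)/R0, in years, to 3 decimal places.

2.211

lx·mx: 0, 2.04, 0.88, 1.3, 0.6, 0.2, 0 → R0 = 5.02
x·lx·mx: 0, 2.04, 1.76, 3.9, 2.4, 1, 0 → Σ = 11.1
T = 11.1 / 5.02 = 2.211155… → 2.211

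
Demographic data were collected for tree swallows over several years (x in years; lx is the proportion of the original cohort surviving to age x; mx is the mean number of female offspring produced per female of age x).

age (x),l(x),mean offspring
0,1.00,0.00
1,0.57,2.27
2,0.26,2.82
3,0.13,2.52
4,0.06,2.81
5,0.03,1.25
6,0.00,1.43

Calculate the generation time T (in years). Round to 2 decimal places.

1.80

lx·mx: 0, 1.2939, 0.7332, 0.3276, 0.1686, 0.0375, 0 → R0 = 2.5608
x·lx·mx: 0, 1.2939, 1.4664, 0.9828, 0.6744, 0.1875, 0 → Σ = 4.605
T = 4.605 / 2.5608 = 1.798266… → 1.80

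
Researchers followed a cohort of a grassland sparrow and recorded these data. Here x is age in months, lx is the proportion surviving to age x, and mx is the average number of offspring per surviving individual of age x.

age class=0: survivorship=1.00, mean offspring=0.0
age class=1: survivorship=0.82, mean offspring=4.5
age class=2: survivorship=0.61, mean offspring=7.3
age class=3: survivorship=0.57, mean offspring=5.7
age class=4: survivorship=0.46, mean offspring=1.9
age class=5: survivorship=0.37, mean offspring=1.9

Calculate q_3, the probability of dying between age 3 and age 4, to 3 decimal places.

q_3 = (l_3 − l_4) / l_3 = (0.57 − 0.46) / 0.57
     = 0.11 / 0.57 = 0.192982… → 0.193

0.193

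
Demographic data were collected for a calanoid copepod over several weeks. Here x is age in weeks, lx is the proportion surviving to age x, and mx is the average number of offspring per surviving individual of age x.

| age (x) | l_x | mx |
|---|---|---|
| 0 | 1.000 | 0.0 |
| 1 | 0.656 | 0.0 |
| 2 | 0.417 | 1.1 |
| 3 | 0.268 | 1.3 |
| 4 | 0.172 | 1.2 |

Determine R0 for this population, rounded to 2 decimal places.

lx·mx by age: 0, 0, 0.4587, 0.3484, 0.2064
R0 = Σ lx·mx = 1.0135 → 1.01

1.01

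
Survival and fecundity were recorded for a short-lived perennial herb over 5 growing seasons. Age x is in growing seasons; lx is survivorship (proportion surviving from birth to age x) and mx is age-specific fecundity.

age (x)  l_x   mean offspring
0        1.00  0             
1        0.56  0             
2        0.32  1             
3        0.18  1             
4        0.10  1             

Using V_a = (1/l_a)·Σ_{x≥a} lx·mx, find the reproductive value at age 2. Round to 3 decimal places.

lx·mx for x ≥ 2: 0.32, 0.18, 0.1 → sum = 0.6
V_2 = 0.6 / l_2 = 0.6 / 0.32 = 1.875 → 1.875

1.875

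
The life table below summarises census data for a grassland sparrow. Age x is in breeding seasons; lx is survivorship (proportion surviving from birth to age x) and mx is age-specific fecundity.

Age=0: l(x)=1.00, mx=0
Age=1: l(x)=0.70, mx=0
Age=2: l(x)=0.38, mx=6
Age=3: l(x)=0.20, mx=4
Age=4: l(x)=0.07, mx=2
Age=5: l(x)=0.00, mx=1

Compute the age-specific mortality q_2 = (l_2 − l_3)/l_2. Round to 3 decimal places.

0.474

q_2 = (l_2 − l_3) / l_2 = (0.38 − 0.2) / 0.38
     = 0.18 / 0.38 = 0.473684… → 0.474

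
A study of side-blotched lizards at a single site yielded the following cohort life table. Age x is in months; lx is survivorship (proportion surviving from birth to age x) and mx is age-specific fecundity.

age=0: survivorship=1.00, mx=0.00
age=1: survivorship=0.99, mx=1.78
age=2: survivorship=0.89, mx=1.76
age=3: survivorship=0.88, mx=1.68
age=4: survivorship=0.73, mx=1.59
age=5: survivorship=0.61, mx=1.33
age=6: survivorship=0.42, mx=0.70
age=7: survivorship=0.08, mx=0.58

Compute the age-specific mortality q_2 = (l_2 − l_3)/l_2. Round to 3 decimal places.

0.011

q_2 = (l_2 − l_3) / l_2 = (0.89 − 0.88) / 0.89
     = 0.01 / 0.89 = 0.011236… → 0.011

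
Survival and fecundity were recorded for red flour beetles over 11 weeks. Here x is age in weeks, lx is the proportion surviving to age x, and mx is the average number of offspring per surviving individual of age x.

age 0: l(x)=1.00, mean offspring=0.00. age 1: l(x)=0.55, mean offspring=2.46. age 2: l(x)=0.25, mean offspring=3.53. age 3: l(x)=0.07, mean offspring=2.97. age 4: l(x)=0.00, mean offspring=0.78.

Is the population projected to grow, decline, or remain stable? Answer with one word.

growing

R0 = Σ lx·mx = 0 + 1.353 + 0.8825 + 0.2079 + 0 = 2.4434
R0 > 1, so the population is growing.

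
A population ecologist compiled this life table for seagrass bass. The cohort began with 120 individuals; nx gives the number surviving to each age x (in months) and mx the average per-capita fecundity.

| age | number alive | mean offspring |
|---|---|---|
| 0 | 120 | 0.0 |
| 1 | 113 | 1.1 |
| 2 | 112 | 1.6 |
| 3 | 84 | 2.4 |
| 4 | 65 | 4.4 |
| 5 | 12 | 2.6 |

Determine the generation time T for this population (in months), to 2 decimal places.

lx = nx/n0 = nx/120: 1, 0.94167…, 0.93333…, 0.7, 0.54167…, 0.1
lx·mx: 0, 1.035833…, 1.493333…, 1.68, 2.383333…, 0.26 → R0 = 6.8525…
x·lx·mx: 0, 1.035833…, 2.986667…, 5.04, 9.533333…, 1.3 → Σ = 19.895833…
T = 19.895833… / 6.8525… = 2.903442… → 2.90

2.90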